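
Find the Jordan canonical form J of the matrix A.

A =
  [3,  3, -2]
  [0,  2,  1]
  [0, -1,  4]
J_3(3)

The characteristic polynomial is
  det(x·I − A) = x^3 - 9*x^2 + 27*x - 27 = (x - 3)^3

Eigenvalues and multiplicities (the geometric multiplicity of λ is n − rank(A − λI), which equals the number of Jordan blocks for λ):
  λ = 3: algebraic multiplicity = 3, geometric multiplicity = 1

Determining the block sizes for each eigenvalue:
  λ = 3: one block (gm = 1), so the single block has size am = 3 → block sizes [3]

Assembling the blocks gives a Jordan form
J =
  [3, 1, 0]
  [0, 3, 1]
  [0, 0, 3]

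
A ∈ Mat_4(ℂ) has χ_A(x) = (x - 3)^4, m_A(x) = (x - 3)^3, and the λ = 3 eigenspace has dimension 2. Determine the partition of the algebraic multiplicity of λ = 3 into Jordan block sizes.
Block sizes for λ = 3: [3, 1]

Step 1 — from the characteristic polynomial, algebraic multiplicity of λ = 3 is 4. From dim ker(A − (3)·I) = 2, there are exactly 2 Jordan blocks for λ = 3.
Step 2 — from the minimal polynomial, the factor (x − 3)^3 tells us the largest block for λ = 3 has size 3.
Step 3 — with total size 4, 2 blocks, and largest block 3, the block sizes (in nonincreasing order) are [3, 1].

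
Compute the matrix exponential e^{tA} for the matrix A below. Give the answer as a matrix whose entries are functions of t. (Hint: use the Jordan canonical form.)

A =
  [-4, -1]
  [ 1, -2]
e^{tA} =
  [-t*exp(-3*t) + exp(-3*t), -t*exp(-3*t)]
  [t*exp(-3*t), t*exp(-3*t) + exp(-3*t)]

Strategy: write A = P · J · P⁻¹ where J is a Jordan canonical form, so e^{tA} = P · e^{tJ} · P⁻¹, and e^{tJ} can be computed block-by-block.

A has Jordan form
J =
  [-3,  1]
  [ 0, -3]
(up to reordering of blocks).

Per-block formulas:
  For a 2×2 Jordan block J_2(-3): exp(t · J_2(-3)) = e^(-3t)·(I + t·N), where N is the 2×2 nilpotent shift.

After assembling e^{tJ} and conjugating by P, we get:

e^{tA} =
  [-t*exp(-3*t) + exp(-3*t), -t*exp(-3*t)]
  [t*exp(-3*t), t*exp(-3*t) + exp(-3*t)]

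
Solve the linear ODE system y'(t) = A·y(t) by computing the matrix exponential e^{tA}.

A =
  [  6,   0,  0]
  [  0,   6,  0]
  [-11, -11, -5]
e^{tA} =
  [exp(6*t), 0, 0]
  [0, exp(6*t), 0]
  [-exp(6*t) + exp(-5*t), -exp(6*t) + exp(-5*t), exp(-5*t)]

Strategy: write A = P · J · P⁻¹ where J is a Jordan canonical form, so e^{tA} = P · e^{tJ} · P⁻¹, and e^{tJ} can be computed block-by-block.

A has Jordan form
J =
  [-5, 0, 0]
  [ 0, 6, 0]
  [ 0, 0, 6]
(up to reordering of blocks).

Per-block formulas:
  For a 1×1 block at λ = 6: exp(t · [6]) = [e^(6t)].
  For a 1×1 block at λ = -5: exp(t · [-5]) = [e^(-5t)].

After assembling e^{tJ} and conjugating by P, we get:

e^{tA} =
  [exp(6*t), 0, 0]
  [0, exp(6*t), 0]
  [-exp(6*t) + exp(-5*t), -exp(6*t) + exp(-5*t), exp(-5*t)]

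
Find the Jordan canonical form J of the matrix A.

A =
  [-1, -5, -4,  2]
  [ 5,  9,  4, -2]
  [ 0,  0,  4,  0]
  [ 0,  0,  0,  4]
J_2(4) ⊕ J_1(4) ⊕ J_1(4)

The characteristic polynomial is
  det(x·I − A) = x^4 - 16*x^3 + 96*x^2 - 256*x + 256 = (x - 4)^4

Eigenvalues and multiplicities (the geometric multiplicity of λ is n − rank(A − λI), which equals the number of Jordan blocks for λ):
  λ = 4: algebraic multiplicity = 4, geometric multiplicity = 3

Determining the block sizes for each eigenvalue:
  λ = 4: 3 blocks summing to 4 forces exactly one block of size 2 and the rest size 1 → block sizes [2, 1, 1]

Assembling the blocks gives a Jordan form
J =
  [4, 1, 0, 0]
  [0, 4, 0, 0]
  [0, 0, 4, 0]
  [0, 0, 0, 4]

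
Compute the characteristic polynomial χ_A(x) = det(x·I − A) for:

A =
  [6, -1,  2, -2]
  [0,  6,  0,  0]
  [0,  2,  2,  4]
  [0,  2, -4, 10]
x^4 - 24*x^3 + 216*x^2 - 864*x + 1296

Expanding det(x·I − A) (e.g. by cofactor expansion or by noting that A is similar to its Jordan form J, which has the same characteristic polynomial as A) gives
  χ_A(x) = x^4 - 24*x^3 + 216*x^2 - 864*x + 1296
which factors as (x - 6)^4. The eigenvalues (with algebraic multiplicities) are λ = 6 with multiplicity 4.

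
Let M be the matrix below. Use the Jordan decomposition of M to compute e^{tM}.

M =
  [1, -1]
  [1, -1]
e^{tM} =
  [t + 1, -t]
  [t, 1 - t]

Strategy: write M = P · J · P⁻¹ where J is a Jordan canonical form, so e^{tM} = P · e^{tJ} · P⁻¹, and e^{tJ} can be computed block-by-block.

M has Jordan form
J =
  [0, 1]
  [0, 0]
(up to reordering of blocks).

Per-block formulas:
  For a 2×2 Jordan block J_2(0): exp(t · J_2(0)) = e^(0t)·(I + t·N), where N is the 2×2 nilpotent shift.

After assembling e^{tJ} and conjugating by P, we get:

e^{tM} =
  [t + 1, -t]
  [t, 1 - t]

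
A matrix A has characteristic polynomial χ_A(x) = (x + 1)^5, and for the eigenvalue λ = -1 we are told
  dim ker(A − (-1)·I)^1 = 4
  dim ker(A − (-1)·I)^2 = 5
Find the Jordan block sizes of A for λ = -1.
Block sizes for λ = -1: [2, 1, 1, 1]

From the dimensions of kernels of powers, the number of Jordan blocks of size at least j is d_j − d_{j−1} where d_j = dim ker(N^j) (with d_0 = 0). Computing the differences gives [4, 1].
The number of blocks of size exactly k is (#blocks of size ≥ k) − (#blocks of size ≥ k + 1), so the partition is: 3 block(s) of size 1, 1 block(s) of size 2.
In nonincreasing order the block sizes are [2, 1, 1, 1].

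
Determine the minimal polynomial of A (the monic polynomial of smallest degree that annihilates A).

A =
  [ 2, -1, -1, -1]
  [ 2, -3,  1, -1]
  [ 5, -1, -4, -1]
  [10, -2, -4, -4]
x^3 + 7*x^2 + 16*x + 12

The characteristic polynomial is χ_A(x) = (x + 2)^3*(x + 3), so the eigenvalues are known. The minimal polynomial is
  m_A(x) = Π_λ (x − λ)^{k_λ}
where k_λ is the size of the *largest* Jordan block for λ (equivalently, the smallest k with (A − λI)^k v = 0 for every generalised eigenvector v of λ).

  λ = -3: largest Jordan block has size 1, contributing (x + 3)
  λ = -2: largest Jordan block has size 2, contributing (x + 2)^2

So m_A(x) = (x + 2)^2*(x + 3) = x^3 + 7*x^2 + 16*x + 12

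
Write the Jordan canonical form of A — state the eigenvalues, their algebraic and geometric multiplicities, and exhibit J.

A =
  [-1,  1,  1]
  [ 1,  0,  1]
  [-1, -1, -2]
J_3(-1)

The characteristic polynomial is
  det(x·I − A) = x^3 + 3*x^2 + 3*x + 1 = (x + 1)^3

Eigenvalues and multiplicities (the geometric multiplicity of λ is n − rank(A − λI), which equals the number of Jordan blocks for λ):
  λ = -1: algebraic multiplicity = 3, geometric multiplicity = 1

Determining the block sizes for each eigenvalue:
  λ = -1: one block (gm = 1), so the single block has size am = 3 → block sizes [3]

Assembling the blocks gives a Jordan form
J =
  [-1,  1,  0]
  [ 0, -1,  1]
  [ 0,  0, -1]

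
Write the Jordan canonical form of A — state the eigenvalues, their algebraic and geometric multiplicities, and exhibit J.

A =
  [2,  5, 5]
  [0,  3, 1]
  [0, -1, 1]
J_2(2) ⊕ J_1(2)

The characteristic polynomial is
  det(x·I − A) = x^3 - 6*x^2 + 12*x - 8 = (x - 2)^3

Eigenvalues and multiplicities (the geometric multiplicity of λ is n − rank(A − λI), which equals the number of Jordan blocks for λ):
  λ = 2: algebraic multiplicity = 3, geometric multiplicity = 2

Determining the block sizes for each eigenvalue:
  λ = 2: 2 blocks summing to 3 forces exactly one block of size 2 and the rest size 1 → block sizes [2, 1]

Assembling the blocks gives a Jordan form
J =
  [2, 1, 0]
  [0, 2, 0]
  [0, 0, 2]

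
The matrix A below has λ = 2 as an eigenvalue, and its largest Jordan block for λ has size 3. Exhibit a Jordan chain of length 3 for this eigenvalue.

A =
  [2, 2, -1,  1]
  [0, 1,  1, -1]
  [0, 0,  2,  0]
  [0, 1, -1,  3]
A Jordan chain for λ = 2 of length 3:
v_1 = (-1, 0, 0, 0)ᵀ
v_2 = (2, -1, 0, 1)ᵀ
v_3 = (0, 1, 0, 0)ᵀ

Let N = A − (2)·I. We want v_3 with N^3 v_3 = 0 but N^2 v_3 ≠ 0; then v_{j-1} := N · v_j for j = 3, …, 2.

Pick v_3 = (0, 1, 0, 0)ᵀ.
Then v_2 = N · v_3 = (2, -1, 0, 1)ᵀ.
Then v_1 = N · v_2 = (-1, 0, 0, 0)ᵀ.

Sanity check: (A − (2)·I) v_1 = (0, 0, 0, 0)ᵀ = 0. ✓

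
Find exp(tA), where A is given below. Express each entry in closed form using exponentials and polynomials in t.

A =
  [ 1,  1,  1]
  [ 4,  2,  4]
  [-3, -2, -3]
e^{tA} =
  [t^2 + t + 1, t^2/2 + t, t^2 + t]
  [4*t, 2*t + 1, 4*t]
  [-t^2 - 3*t, -t^2/2 - 2*t, -t^2 - 3*t + 1]

Strategy: write A = P · J · P⁻¹ where J is a Jordan canonical form, so e^{tA} = P · e^{tJ} · P⁻¹, and e^{tJ} can be computed block-by-block.

A has Jordan form
J =
  [0, 1, 0]
  [0, 0, 1]
  [0, 0, 0]
(up to reordering of blocks).

Per-block formulas:
  For a 3×3 Jordan block J_3(0): exp(t · J_3(0)) = e^(0t)·(I + t·N + (t^2/2)·N^2), where N is the 3×3 nilpotent shift.

After assembling e^{tJ} and conjugating by P, we get:

e^{tA} =
  [t^2 + t + 1, t^2/2 + t, t^2 + t]
  [4*t, 2*t + 1, 4*t]
  [-t^2 - 3*t, -t^2/2 - 2*t, -t^2 - 3*t + 1]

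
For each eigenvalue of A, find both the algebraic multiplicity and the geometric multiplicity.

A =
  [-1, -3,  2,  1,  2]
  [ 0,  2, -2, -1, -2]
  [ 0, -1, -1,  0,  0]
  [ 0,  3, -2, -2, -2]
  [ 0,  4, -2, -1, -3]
λ = -1: alg = 5, geom = 3

Step 1 — factor the characteristic polynomial to read off the algebraic multiplicities:
  χ_A(x) = (x + 1)^5

Step 2 — compute geometric multiplicities via the rank-nullity identity g(λ) = n − rank(A − λI):
  rank(A − (-1)·I) = 2, so dim ker(A − (-1)·I) = n − 2 = 3

Summary:
  λ = -1: algebraic multiplicity = 5, geometric multiplicity = 3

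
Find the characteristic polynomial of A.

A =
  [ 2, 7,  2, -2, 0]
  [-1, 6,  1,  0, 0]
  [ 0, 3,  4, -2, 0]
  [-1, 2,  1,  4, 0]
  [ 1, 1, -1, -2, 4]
x^5 - 20*x^4 + 160*x^3 - 640*x^2 + 1280*x - 1024

Expanding det(x·I − A) (e.g. by cofactor expansion or by noting that A is similar to its Jordan form J, which has the same characteristic polynomial as A) gives
  χ_A(x) = x^5 - 20*x^4 + 160*x^3 - 640*x^2 + 1280*x - 1024
which factors as (x - 4)^5. The eigenvalues (with algebraic multiplicities) are λ = 4 with multiplicity 5.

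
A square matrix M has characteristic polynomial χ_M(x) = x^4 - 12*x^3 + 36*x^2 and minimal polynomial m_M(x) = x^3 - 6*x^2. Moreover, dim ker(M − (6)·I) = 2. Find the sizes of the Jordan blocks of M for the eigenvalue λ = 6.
Block sizes for λ = 6: [1, 1]

Step 1 — from the characteristic polynomial, algebraic multiplicity of λ = 6 is 2. From dim ker(M − (6)·I) = 2, there are exactly 2 Jordan blocks for λ = 6.
Step 2 — from the minimal polynomial, the factor (x − 6) tells us the largest block for λ = 6 has size 1.
Step 3 — with total size 2, 2 blocks, and largest block 1, the block sizes (in nonincreasing order) are [1, 1].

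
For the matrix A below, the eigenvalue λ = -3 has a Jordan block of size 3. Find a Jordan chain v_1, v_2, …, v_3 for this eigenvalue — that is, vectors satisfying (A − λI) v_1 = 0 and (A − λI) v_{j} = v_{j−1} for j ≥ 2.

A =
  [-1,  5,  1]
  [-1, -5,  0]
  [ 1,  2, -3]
A Jordan chain for λ = -3 of length 3:
v_1 = (2, -1, 1)ᵀ
v_2 = (5, -2, 2)ᵀ
v_3 = (0, 1, 0)ᵀ

Let N = A − (-3)·I. We want v_3 with N^3 v_3 = 0 but N^2 v_3 ≠ 0; then v_{j-1} := N · v_j for j = 3, …, 2.

Pick v_3 = (0, 1, 0)ᵀ.
Then v_2 = N · v_3 = (5, -2, 2)ᵀ.
Then v_1 = N · v_2 = (2, -1, 1)ᵀ.

Sanity check: (A − (-3)·I) v_1 = (0, 0, 0)ᵀ = 0. ✓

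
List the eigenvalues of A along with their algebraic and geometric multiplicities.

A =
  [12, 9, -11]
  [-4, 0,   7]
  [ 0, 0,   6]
λ = 6: alg = 3, geom = 1

Step 1 — factor the characteristic polynomial to read off the algebraic multiplicities:
  χ_A(x) = (x - 6)^3

Step 2 — compute geometric multiplicities via the rank-nullity identity g(λ) = n − rank(A − λI):
  rank(A − (6)·I) = 2, so dim ker(A − (6)·I) = n − 2 = 1

Summary:
  λ = 6: algebraic multiplicity = 3, geometric multiplicity = 1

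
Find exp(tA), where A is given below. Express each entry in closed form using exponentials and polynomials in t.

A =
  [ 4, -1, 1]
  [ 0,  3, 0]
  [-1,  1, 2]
e^{tA} =
  [t*exp(3*t) + exp(3*t), -t*exp(3*t), t*exp(3*t)]
  [0, exp(3*t), 0]
  [-t*exp(3*t), t*exp(3*t), -t*exp(3*t) + exp(3*t)]

Strategy: write A = P · J · P⁻¹ where J is a Jordan canonical form, so e^{tA} = P · e^{tJ} · P⁻¹, and e^{tJ} can be computed block-by-block.

A has Jordan form
J =
  [3, 1, 0]
  [0, 3, 0]
  [0, 0, 3]
(up to reordering of blocks).

Per-block formulas:
  For a 1×1 block at λ = 3: exp(t · [3]) = [e^(3t)].
  For a 2×2 Jordan block J_2(3): exp(t · J_2(3)) = e^(3t)·(I + t·N), where N is the 2×2 nilpotent shift.

After assembling e^{tJ} and conjugating by P, we get:

e^{tA} =
  [t*exp(3*t) + exp(3*t), -t*exp(3*t), t*exp(3*t)]
  [0, exp(3*t), 0]
  [-t*exp(3*t), t*exp(3*t), -t*exp(3*t) + exp(3*t)]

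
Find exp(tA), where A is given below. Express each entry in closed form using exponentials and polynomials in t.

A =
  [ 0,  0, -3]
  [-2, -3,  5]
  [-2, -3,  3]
e^{tA} =
  [3*t^2 + 1, 9*t^2/2, -9*t^2/2 - 3*t]
  [-2*t^2 - 2*t, -3*t^2 - 3*t + 1, 3*t^2 + 5*t]
  [-2*t, -3*t, 3*t + 1]

Strategy: write A = P · J · P⁻¹ where J is a Jordan canonical form, so e^{tA} = P · e^{tJ} · P⁻¹, and e^{tJ} can be computed block-by-block.

A has Jordan form
J =
  [0, 1, 0]
  [0, 0, 1]
  [0, 0, 0]
(up to reordering of blocks).

Per-block formulas:
  For a 3×3 Jordan block J_3(0): exp(t · J_3(0)) = e^(0t)·(I + t·N + (t^2/2)·N^2), where N is the 3×3 nilpotent shift.

After assembling e^{tJ} and conjugating by P, we get:

e^{tA} =
  [3*t^2 + 1, 9*t^2/2, -9*t^2/2 - 3*t]
  [-2*t^2 - 2*t, -3*t^2 - 3*t + 1, 3*t^2 + 5*t]
  [-2*t, -3*t, 3*t + 1]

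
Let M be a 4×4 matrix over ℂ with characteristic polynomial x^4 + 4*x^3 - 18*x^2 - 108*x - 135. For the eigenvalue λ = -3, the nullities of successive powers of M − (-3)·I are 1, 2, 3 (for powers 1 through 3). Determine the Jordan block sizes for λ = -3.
Block sizes for λ = -3: [3]

From the dimensions of kernels of powers, the number of Jordan blocks of size at least j is d_j − d_{j−1} where d_j = dim ker(N^j) (with d_0 = 0). Computing the differences gives [1, 1, 1].
The number of blocks of size exactly k is (#blocks of size ≥ k) − (#blocks of size ≥ k + 1), so the partition is: 1 block(s) of size 3.
In nonincreasing order the block sizes are [3].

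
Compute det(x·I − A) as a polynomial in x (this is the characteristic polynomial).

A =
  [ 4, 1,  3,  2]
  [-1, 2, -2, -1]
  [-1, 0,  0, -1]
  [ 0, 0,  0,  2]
x^4 - 8*x^3 + 24*x^2 - 32*x + 16

Expanding det(x·I − A) (e.g. by cofactor expansion or by noting that A is similar to its Jordan form J, which has the same characteristic polynomial as A) gives
  χ_A(x) = x^4 - 8*x^3 + 24*x^2 - 32*x + 16
which factors as (x - 2)^4. The eigenvalues (with algebraic multiplicities) are λ = 2 with multiplicity 4.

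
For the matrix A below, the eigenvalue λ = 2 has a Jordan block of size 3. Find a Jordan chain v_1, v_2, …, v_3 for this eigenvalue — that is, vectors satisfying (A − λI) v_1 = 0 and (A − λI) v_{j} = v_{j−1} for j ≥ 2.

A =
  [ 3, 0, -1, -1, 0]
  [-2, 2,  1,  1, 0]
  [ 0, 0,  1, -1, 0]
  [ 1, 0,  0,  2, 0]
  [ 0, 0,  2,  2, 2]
A Jordan chain for λ = 2 of length 3:
v_1 = (0, -1, -1, 1, 2)ᵀ
v_2 = (1, -2, 0, 1, 0)ᵀ
v_3 = (1, 0, 0, 0, 0)ᵀ

Let N = A − (2)·I. We want v_3 with N^3 v_3 = 0 but N^2 v_3 ≠ 0; then v_{j-1} := N · v_j for j = 3, …, 2.

Pick v_3 = (1, 0, 0, 0, 0)ᵀ.
Then v_2 = N · v_3 = (1, -2, 0, 1, 0)ᵀ.
Then v_1 = N · v_2 = (0, -1, -1, 1, 2)ᵀ.

Sanity check: (A − (2)·I) v_1 = (0, 0, 0, 0, 0)ᵀ = 0. ✓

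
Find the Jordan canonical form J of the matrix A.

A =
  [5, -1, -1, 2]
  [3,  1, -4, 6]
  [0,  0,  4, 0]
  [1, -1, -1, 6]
J_3(4) ⊕ J_1(4)

The characteristic polynomial is
  det(x·I − A) = x^4 - 16*x^3 + 96*x^2 - 256*x + 256 = (x - 4)^4

Eigenvalues and multiplicities (the geometric multiplicity of λ is n − rank(A − λI), which equals the number of Jordan blocks for λ):
  λ = 4: algebraic multiplicity = 4, geometric multiplicity = 2

Determining the block sizes for each eigenvalue:
  λ = 4: with am = 4 and gm = 2, the partition is not yet determined (e.g. several partitions of 4 into 2 parts exist). Let N = A − (4)·I. Computing rank(N^1) = 2, rank(N^2) = 1, rank(N^3) = 0; the number of blocks of size ≥ j is rank(N^{j−1}) − rank(N^j), giving [2, 1, 1]. So we have 1 block(s) of size 3, 1 block(s) of size 1 → block sizes [3, 1]

Assembling the blocks gives a Jordan form
J =
  [4, 1, 0, 0]
  [0, 4, 1, 0]
  [0, 0, 4, 0]
  [0, 0, 0, 4]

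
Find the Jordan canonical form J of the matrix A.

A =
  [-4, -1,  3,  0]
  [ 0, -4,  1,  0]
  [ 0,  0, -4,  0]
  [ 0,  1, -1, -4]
J_3(-4) ⊕ J_1(-4)

The characteristic polynomial is
  det(x·I − A) = x^4 + 16*x^3 + 96*x^2 + 256*x + 256 = (x + 4)^4

Eigenvalues and multiplicities (the geometric multiplicity of λ is n − rank(A − λI), which equals the number of Jordan blocks for λ):
  λ = -4: algebraic multiplicity = 4, geometric multiplicity = 2

Determining the block sizes for each eigenvalue:
  λ = -4: with am = 4 and gm = 2, the partition is not yet determined (e.g. several partitions of 4 into 2 parts exist). Let N = A − (-4)·I. Computing rank(N^1) = 2, rank(N^2) = 1, rank(N^3) = 0; the number of blocks of size ≥ j is rank(N^{j−1}) − rank(N^j), giving [2, 1, 1]. So we have 1 block(s) of size 3, 1 block(s) of size 1 → block sizes [3, 1]

Assembling the blocks gives a Jordan form
J =
  [-4,  1,  0,  0]
  [ 0, -4,  1,  0]
  [ 0,  0, -4,  0]
  [ 0,  0,  0, -4]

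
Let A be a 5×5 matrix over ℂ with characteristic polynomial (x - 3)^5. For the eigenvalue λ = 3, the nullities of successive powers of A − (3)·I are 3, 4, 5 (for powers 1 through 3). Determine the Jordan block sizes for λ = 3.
Block sizes for λ = 3: [3, 1, 1]

From the dimensions of kernels of powers, the number of Jordan blocks of size at least j is d_j − d_{j−1} where d_j = dim ker(N^j) (with d_0 = 0). Computing the differences gives [3, 1, 1].
The number of blocks of size exactly k is (#blocks of size ≥ k) − (#blocks of size ≥ k + 1), so the partition is: 2 block(s) of size 1, 1 block(s) of size 3.
In nonincreasing order the block sizes are [3, 1, 1].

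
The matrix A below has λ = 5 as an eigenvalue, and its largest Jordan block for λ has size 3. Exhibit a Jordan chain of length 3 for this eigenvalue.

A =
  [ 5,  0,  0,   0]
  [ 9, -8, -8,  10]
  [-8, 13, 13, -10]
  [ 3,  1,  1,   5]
A Jordan chain for λ = 5 of length 3:
v_1 = (0, 6, -6, 3)ᵀ
v_2 = (0, 14, -11, 10)ᵀ
v_3 = (3, 1, 0, 0)ᵀ

Let N = A − (5)·I. We want v_3 with N^3 v_3 = 0 but N^2 v_3 ≠ 0; then v_{j-1} := N · v_j for j = 3, …, 2.

Pick v_3 = (3, 1, 0, 0)ᵀ.
Then v_2 = N · v_3 = (0, 14, -11, 10)ᵀ.
Then v_1 = N · v_2 = (0, 6, -6, 3)ᵀ.

Sanity check: (A − (5)·I) v_1 = (0, 0, 0, 0)ᵀ = 0. ✓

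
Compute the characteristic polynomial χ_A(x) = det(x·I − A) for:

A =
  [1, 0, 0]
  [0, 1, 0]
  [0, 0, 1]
x^3 - 3*x^2 + 3*x - 1

Expanding det(x·I − A) (e.g. by cofactor expansion or by noting that A is similar to its Jordan form J, which has the same characteristic polynomial as A) gives
  χ_A(x) = x^3 - 3*x^2 + 3*x - 1
which factors as (x - 1)^3. The eigenvalues (with algebraic multiplicities) are λ = 1 with multiplicity 3.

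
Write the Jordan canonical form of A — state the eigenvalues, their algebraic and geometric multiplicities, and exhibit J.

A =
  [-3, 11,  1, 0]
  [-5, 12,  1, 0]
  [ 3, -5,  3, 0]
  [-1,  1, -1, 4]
J_3(4) ⊕ J_1(4)

The characteristic polynomial is
  det(x·I − A) = x^4 - 16*x^3 + 96*x^2 - 256*x + 256 = (x - 4)^4

Eigenvalues and multiplicities (the geometric multiplicity of λ is n − rank(A − λI), which equals the number of Jordan blocks for λ):
  λ = 4: algebraic multiplicity = 4, geometric multiplicity = 2

Determining the block sizes for each eigenvalue:
  λ = 4: with am = 4 and gm = 2, the partition is not yet determined (e.g. several partitions of 4 into 2 parts exist). Let N = A − (4)·I. Computing rank(N^1) = 2, rank(N^2) = 1, rank(N^3) = 0; the number of blocks of size ≥ j is rank(N^{j−1}) − rank(N^j), giving [2, 1, 1]. So we have 1 block(s) of size 3, 1 block(s) of size 1 → block sizes [3, 1]

Assembling the blocks gives a Jordan form
J =
  [4, 1, 0, 0]
  [0, 4, 1, 0]
  [0, 0, 4, 0]
  [0, 0, 0, 4]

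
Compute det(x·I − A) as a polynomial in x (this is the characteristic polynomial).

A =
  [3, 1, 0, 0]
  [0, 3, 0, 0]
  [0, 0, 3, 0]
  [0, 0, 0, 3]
x^4 - 12*x^3 + 54*x^2 - 108*x + 81

Expanding det(x·I − A) (e.g. by cofactor expansion or by noting that A is similar to its Jordan form J, which has the same characteristic polynomial as A) gives
  χ_A(x) = x^4 - 12*x^3 + 54*x^2 - 108*x + 81
which factors as (x - 3)^4. The eigenvalues (with algebraic multiplicities) are λ = 3 with multiplicity 4.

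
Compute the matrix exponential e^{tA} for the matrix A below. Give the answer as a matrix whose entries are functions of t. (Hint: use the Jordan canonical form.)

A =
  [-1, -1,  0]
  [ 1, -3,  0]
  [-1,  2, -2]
e^{tA} =
  [t*exp(-2*t) + exp(-2*t), -t*exp(-2*t), 0]
  [t*exp(-2*t), -t*exp(-2*t) + exp(-2*t), 0]
  [t^2*exp(-2*t)/2 - t*exp(-2*t), -t^2*exp(-2*t)/2 + 2*t*exp(-2*t), exp(-2*t)]

Strategy: write A = P · J · P⁻¹ where J is a Jordan canonical form, so e^{tA} = P · e^{tJ} · P⁻¹, and e^{tJ} can be computed block-by-block.

A has Jordan form
J =
  [-2,  1,  0]
  [ 0, -2,  1]
  [ 0,  0, -2]
(up to reordering of blocks).

Per-block formulas:
  For a 3×3 Jordan block J_3(-2): exp(t · J_3(-2)) = e^(-2t)·(I + t·N + (t^2/2)·N^2), where N is the 3×3 nilpotent shift.

After assembling e^{tJ} and conjugating by P, we get:

e^{tA} =
  [t*exp(-2*t) + exp(-2*t), -t*exp(-2*t), 0]
  [t*exp(-2*t), -t*exp(-2*t) + exp(-2*t), 0]
  [t^2*exp(-2*t)/2 - t*exp(-2*t), -t^2*exp(-2*t)/2 + 2*t*exp(-2*t), exp(-2*t)]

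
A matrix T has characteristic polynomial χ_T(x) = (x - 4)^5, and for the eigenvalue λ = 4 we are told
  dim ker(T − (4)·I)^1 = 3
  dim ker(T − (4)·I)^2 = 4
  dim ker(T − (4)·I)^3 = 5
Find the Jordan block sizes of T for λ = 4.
Block sizes for λ = 4: [3, 1, 1]

From the dimensions of kernels of powers, the number of Jordan blocks of size at least j is d_j − d_{j−1} where d_j = dim ker(N^j) (with d_0 = 0). Computing the differences gives [3, 1, 1].
The number of blocks of size exactly k is (#blocks of size ≥ k) − (#blocks of size ≥ k + 1), so the partition is: 2 block(s) of size 1, 1 block(s) of size 3.
In nonincreasing order the block sizes are [3, 1, 1].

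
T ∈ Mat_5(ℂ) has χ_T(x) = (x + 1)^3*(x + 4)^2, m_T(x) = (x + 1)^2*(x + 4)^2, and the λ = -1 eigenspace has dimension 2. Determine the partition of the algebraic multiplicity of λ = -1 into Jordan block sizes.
Block sizes for λ = -1: [2, 1]

Step 1 — from the characteristic polynomial, algebraic multiplicity of λ = -1 is 3. From dim ker(T − (-1)·I) = 2, there are exactly 2 Jordan blocks for λ = -1.
Step 2 — from the minimal polynomial, the factor (x + 1)^2 tells us the largest block for λ = -1 has size 2.
Step 3 — with total size 3, 2 blocks, and largest block 2, the block sizes (in nonincreasing order) are [2, 1].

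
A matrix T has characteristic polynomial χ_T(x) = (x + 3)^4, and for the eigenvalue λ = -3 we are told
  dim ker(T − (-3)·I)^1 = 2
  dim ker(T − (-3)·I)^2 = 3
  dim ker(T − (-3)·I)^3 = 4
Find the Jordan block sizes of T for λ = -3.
Block sizes for λ = -3: [3, 1]

From the dimensions of kernels of powers, the number of Jordan blocks of size at least j is d_j − d_{j−1} where d_j = dim ker(N^j) (with d_0 = 0). Computing the differences gives [2, 1, 1].
The number of blocks of size exactly k is (#blocks of size ≥ k) − (#blocks of size ≥ k + 1), so the partition is: 1 block(s) of size 1, 1 block(s) of size 3.
In nonincreasing order the block sizes are [3, 1].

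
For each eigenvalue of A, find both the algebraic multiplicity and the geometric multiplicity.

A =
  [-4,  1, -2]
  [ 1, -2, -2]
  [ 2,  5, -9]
λ = -5: alg = 3, geom = 1

Step 1 — factor the characteristic polynomial to read off the algebraic multiplicities:
  χ_A(x) = (x + 5)^3

Step 2 — compute geometric multiplicities via the rank-nullity identity g(λ) = n − rank(A − λI):
  rank(A − (-5)·I) = 2, so dim ker(A − (-5)·I) = n − 2 = 1

Summary:
  λ = -5: algebraic multiplicity = 3, geometric multiplicity = 1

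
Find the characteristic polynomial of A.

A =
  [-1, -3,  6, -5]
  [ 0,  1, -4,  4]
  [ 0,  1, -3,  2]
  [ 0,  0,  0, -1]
x^4 + 4*x^3 + 6*x^2 + 4*x + 1

Expanding det(x·I − A) (e.g. by cofactor expansion or by noting that A is similar to its Jordan form J, which has the same characteristic polynomial as A) gives
  χ_A(x) = x^4 + 4*x^3 + 6*x^2 + 4*x + 1
which factors as (x + 1)^4. The eigenvalues (with algebraic multiplicities) are λ = -1 with multiplicity 4.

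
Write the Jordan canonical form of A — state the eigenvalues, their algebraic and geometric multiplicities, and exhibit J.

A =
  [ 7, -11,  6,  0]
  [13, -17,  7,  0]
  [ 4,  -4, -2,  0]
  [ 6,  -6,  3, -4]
J_3(-4) ⊕ J_1(-4)

The characteristic polynomial is
  det(x·I − A) = x^4 + 16*x^3 + 96*x^2 + 256*x + 256 = (x + 4)^4

Eigenvalues and multiplicities (the geometric multiplicity of λ is n − rank(A − λI), which equals the number of Jordan blocks for λ):
  λ = -4: algebraic multiplicity = 4, geometric multiplicity = 2

Determining the block sizes for each eigenvalue:
  λ = -4: with am = 4 and gm = 2, the partition is not yet determined (e.g. several partitions of 4 into 2 parts exist). Let N = A − (-4)·I. Computing rank(N^1) = 2, rank(N^2) = 1, rank(N^3) = 0; the number of blocks of size ≥ j is rank(N^{j−1}) − rank(N^j), giving [2, 1, 1]. So we have 1 block(s) of size 3, 1 block(s) of size 1 → block sizes [3, 1]

Assembling the blocks gives a Jordan form
J =
  [-4,  1,  0,  0]
  [ 0, -4,  1,  0]
  [ 0,  0, -4,  0]
  [ 0,  0,  0, -4]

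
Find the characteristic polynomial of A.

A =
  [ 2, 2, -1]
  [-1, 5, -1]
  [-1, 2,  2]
x^3 - 9*x^2 + 27*x - 27

Expanding det(x·I − A) (e.g. by cofactor expansion or by noting that A is similar to its Jordan form J, which has the same characteristic polynomial as A) gives
  χ_A(x) = x^3 - 9*x^2 + 27*x - 27
which factors as (x - 3)^3. The eigenvalues (with algebraic multiplicities) are λ = 3 with multiplicity 3.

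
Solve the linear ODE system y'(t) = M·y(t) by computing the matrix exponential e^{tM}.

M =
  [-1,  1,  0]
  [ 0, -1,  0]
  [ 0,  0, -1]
e^{tM} =
  [exp(-t), t*exp(-t), 0]
  [0, exp(-t), 0]
  [0, 0, exp(-t)]

Strategy: write M = P · J · P⁻¹ where J is a Jordan canonical form, so e^{tM} = P · e^{tJ} · P⁻¹, and e^{tJ} can be computed block-by-block.

M has Jordan form
J =
  [-1,  1,  0]
  [ 0, -1,  0]
  [ 0,  0, -1]
(up to reordering of blocks).

Per-block formulas:
  For a 2×2 Jordan block J_2(-1): exp(t · J_2(-1)) = e^(-1t)·(I + t·N), where N is the 2×2 nilpotent shift.
  For a 1×1 block at λ = -1: exp(t · [-1]) = [e^(-1t)].

After assembling e^{tJ} and conjugating by P, we get:

e^{tM} =
  [exp(-t), t*exp(-t), 0]
  [0, exp(-t), 0]
  [0, 0, exp(-t)]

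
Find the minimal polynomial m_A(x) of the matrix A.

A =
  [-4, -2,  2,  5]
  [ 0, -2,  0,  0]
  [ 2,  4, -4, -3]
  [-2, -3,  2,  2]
x^3 + 6*x^2 + 12*x + 8

The characteristic polynomial is χ_A(x) = (x + 2)^4, so the eigenvalues are known. The minimal polynomial is
  m_A(x) = Π_λ (x − λ)^{k_λ}
where k_λ is the size of the *largest* Jordan block for λ (equivalently, the smallest k with (A − λI)^k v = 0 for every generalised eigenvector v of λ).

  λ = -2: largest Jordan block has size 3, contributing (x + 2)^3

So m_A(x) = (x + 2)^3 = x^3 + 6*x^2 + 12*x + 8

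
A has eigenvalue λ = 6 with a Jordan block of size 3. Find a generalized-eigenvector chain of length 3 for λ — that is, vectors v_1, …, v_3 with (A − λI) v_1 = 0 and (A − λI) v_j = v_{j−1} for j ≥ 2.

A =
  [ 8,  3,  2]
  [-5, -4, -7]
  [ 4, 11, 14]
A Jordan chain for λ = 6 of length 3:
v_1 = (-3, 12, -15)ᵀ
v_2 = (2, -5, 4)ᵀ
v_3 = (1, 0, 0)ᵀ

Let N = A − (6)·I. We want v_3 with N^3 v_3 = 0 but N^2 v_3 ≠ 0; then v_{j-1} := N · v_j for j = 3, …, 2.

Pick v_3 = (1, 0, 0)ᵀ.
Then v_2 = N · v_3 = (2, -5, 4)ᵀ.
Then v_1 = N · v_2 = (-3, 12, -15)ᵀ.

Sanity check: (A − (6)·I) v_1 = (0, 0, 0)ᵀ = 0. ✓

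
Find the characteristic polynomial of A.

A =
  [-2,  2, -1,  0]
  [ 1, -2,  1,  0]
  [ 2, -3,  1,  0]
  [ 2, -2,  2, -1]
x^4 + 4*x^3 + 6*x^2 + 4*x + 1

Expanding det(x·I − A) (e.g. by cofactor expansion or by noting that A is similar to its Jordan form J, which has the same characteristic polynomial as A) gives
  χ_A(x) = x^4 + 4*x^3 + 6*x^2 + 4*x + 1
which factors as (x + 1)^4. The eigenvalues (with algebraic multiplicities) are λ = -1 with multiplicity 4.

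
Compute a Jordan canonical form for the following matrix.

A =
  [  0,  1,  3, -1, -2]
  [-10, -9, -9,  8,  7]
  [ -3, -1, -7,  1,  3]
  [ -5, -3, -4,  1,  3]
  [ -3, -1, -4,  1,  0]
J_3(-3) ⊕ J_2(-3)

The characteristic polynomial is
  det(x·I − A) = x^5 + 15*x^4 + 90*x^3 + 270*x^2 + 405*x + 243 = (x + 3)^5

Eigenvalues and multiplicities (the geometric multiplicity of λ is n − rank(A − λI), which equals the number of Jordan blocks for λ):
  λ = -3: algebraic multiplicity = 5, geometric multiplicity = 2

Determining the block sizes for each eigenvalue:
  λ = -3: with am = 5 and gm = 2, the partition is not yet determined (e.g. several partitions of 5 into 2 parts exist). Let N = A − (-3)·I. Computing rank(N^1) = 3, rank(N^2) = 1, rank(N^3) = 0; the number of blocks of size ≥ j is rank(N^{j−1}) − rank(N^j), giving [2, 2, 1]. So we have 1 block(s) of size 3, 1 block(s) of size 2 → block sizes [3, 2]

Assembling the blocks gives a Jordan form
J =
  [-3,  1,  0,  0,  0]
  [ 0, -3,  1,  0,  0]
  [ 0,  0, -3,  0,  0]
  [ 0,  0,  0, -3,  1]
  [ 0,  0,  0,  0, -3]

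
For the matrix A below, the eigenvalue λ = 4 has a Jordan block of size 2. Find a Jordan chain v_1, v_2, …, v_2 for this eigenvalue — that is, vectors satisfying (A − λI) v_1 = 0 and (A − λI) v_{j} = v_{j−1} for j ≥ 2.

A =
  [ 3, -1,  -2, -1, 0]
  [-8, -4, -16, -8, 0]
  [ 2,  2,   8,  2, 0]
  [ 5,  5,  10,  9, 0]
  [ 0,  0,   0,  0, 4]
A Jordan chain for λ = 4 of length 2:
v_1 = (-1, -8, 2, 5, 0)ᵀ
v_2 = (1, 0, 0, 0, 0)ᵀ

Let N = A − (4)·I. We want v_2 with N^2 v_2 = 0 but N^1 v_2 ≠ 0; then v_{j-1} := N · v_j for j = 2, …, 2.

Pick v_2 = (1, 0, 0, 0, 0)ᵀ.
Then v_1 = N · v_2 = (-1, -8, 2, 5, 0)ᵀ.

Sanity check: (A − (4)·I) v_1 = (0, 0, 0, 0, 0)ᵀ = 0. ✓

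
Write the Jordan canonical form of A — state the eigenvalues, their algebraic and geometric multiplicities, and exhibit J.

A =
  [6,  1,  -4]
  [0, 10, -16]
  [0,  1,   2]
J_2(6) ⊕ J_1(6)

The characteristic polynomial is
  det(x·I − A) = x^3 - 18*x^2 + 108*x - 216 = (x - 6)^3

Eigenvalues and multiplicities (the geometric multiplicity of λ is n − rank(A − λI), which equals the number of Jordan blocks for λ):
  λ = 6: algebraic multiplicity = 3, geometric multiplicity = 2

Determining the block sizes for each eigenvalue:
  λ = 6: 2 blocks summing to 3 forces exactly one block of size 2 and the rest size 1 → block sizes [2, 1]

Assembling the blocks gives a Jordan form
J =
  [6, 1, 0]
  [0, 6, 0]
  [0, 0, 6]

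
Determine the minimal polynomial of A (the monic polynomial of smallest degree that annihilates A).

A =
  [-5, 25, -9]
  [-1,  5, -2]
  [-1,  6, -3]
x^3 + 3*x^2 + 3*x + 1

The characteristic polynomial is χ_A(x) = (x + 1)^3, so the eigenvalues are known. The minimal polynomial is
  m_A(x) = Π_λ (x − λ)^{k_λ}
where k_λ is the size of the *largest* Jordan block for λ (equivalently, the smallest k with (A − λI)^k v = 0 for every generalised eigenvector v of λ).

  λ = -1: largest Jordan block has size 3, contributing (x + 1)^3

So m_A(x) = (x + 1)^3 = x^3 + 3*x^2 + 3*x + 1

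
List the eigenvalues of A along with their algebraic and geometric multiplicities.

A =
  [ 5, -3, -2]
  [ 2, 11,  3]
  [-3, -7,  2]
λ = 6: alg = 3, geom = 1

Step 1 — factor the characteristic polynomial to read off the algebraic multiplicities:
  χ_A(x) = (x - 6)^3

Step 2 — compute geometric multiplicities via the rank-nullity identity g(λ) = n − rank(A − λI):
  rank(A − (6)·I) = 2, so dim ker(A − (6)·I) = n − 2 = 1

Summary:
  λ = 6: algebraic multiplicity = 3, geometric multiplicity = 1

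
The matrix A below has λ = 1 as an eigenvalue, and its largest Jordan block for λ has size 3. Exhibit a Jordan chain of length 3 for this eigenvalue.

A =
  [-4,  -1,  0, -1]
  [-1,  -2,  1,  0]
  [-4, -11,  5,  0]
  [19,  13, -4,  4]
A Jordan chain for λ = 1 of length 3:
v_1 = (-13, 0, -13, 65)ᵀ
v_2 = (-9, -13, -48, 71)ᵀ
v_3 = (1, 4, 0, 0)ᵀ

Let N = A − (1)·I. We want v_3 with N^3 v_3 = 0 but N^2 v_3 ≠ 0; then v_{j-1} := N · v_j for j = 3, …, 2.

Pick v_3 = (1, 4, 0, 0)ᵀ.
Then v_2 = N · v_3 = (-9, -13, -48, 71)ᵀ.
Then v_1 = N · v_2 = (-13, 0, -13, 65)ᵀ.

Sanity check: (A − (1)·I) v_1 = (0, 0, 0, 0)ᵀ = 0. ✓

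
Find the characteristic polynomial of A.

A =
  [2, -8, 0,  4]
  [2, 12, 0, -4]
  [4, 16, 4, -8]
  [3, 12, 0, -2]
x^4 - 16*x^3 + 96*x^2 - 256*x + 256

Expanding det(x·I − A) (e.g. by cofactor expansion or by noting that A is similar to its Jordan form J, which has the same characteristic polynomial as A) gives
  χ_A(x) = x^4 - 16*x^3 + 96*x^2 - 256*x + 256
which factors as (x - 4)^4. The eigenvalues (with algebraic multiplicities) are λ = 4 with multiplicity 4.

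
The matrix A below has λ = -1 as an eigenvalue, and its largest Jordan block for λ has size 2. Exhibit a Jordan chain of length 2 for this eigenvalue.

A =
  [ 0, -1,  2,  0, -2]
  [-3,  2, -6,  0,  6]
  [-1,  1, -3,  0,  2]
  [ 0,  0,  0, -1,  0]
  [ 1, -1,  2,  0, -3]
A Jordan chain for λ = -1 of length 2:
v_1 = (1, -3, -1, 0, 1)ᵀ
v_2 = (1, 0, 0, 0, 0)ᵀ

Let N = A − (-1)·I. We want v_2 with N^2 v_2 = 0 but N^1 v_2 ≠ 0; then v_{j-1} := N · v_j for j = 2, …, 2.

Pick v_2 = (1, 0, 0, 0, 0)ᵀ.
Then v_1 = N · v_2 = (1, -3, -1, 0, 1)ᵀ.

Sanity check: (A − (-1)·I) v_1 = (0, 0, 0, 0, 0)ᵀ = 0. ✓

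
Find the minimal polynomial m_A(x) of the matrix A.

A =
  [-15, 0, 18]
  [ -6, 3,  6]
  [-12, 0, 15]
x^2 - 9

The characteristic polynomial is χ_A(x) = (x - 3)^2*(x + 3), so the eigenvalues are known. The minimal polynomial is
  m_A(x) = Π_λ (x − λ)^{k_λ}
where k_λ is the size of the *largest* Jordan block for λ (equivalently, the smallest k with (A − λI)^k v = 0 for every generalised eigenvector v of λ).

  λ = -3: largest Jordan block has size 1, contributing (x + 3)
  λ = 3: largest Jordan block has size 1, contributing (x − 3)

So m_A(x) = (x - 3)*(x + 3) = x^2 - 9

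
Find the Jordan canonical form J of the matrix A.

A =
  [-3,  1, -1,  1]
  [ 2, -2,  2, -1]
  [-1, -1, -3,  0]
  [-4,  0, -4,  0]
J_2(-2) ⊕ J_2(-2)

The characteristic polynomial is
  det(x·I − A) = x^4 + 8*x^3 + 24*x^2 + 32*x + 16 = (x + 2)^4

Eigenvalues and multiplicities (the geometric multiplicity of λ is n − rank(A − λI), which equals the number of Jordan blocks for λ):
  λ = -2: algebraic multiplicity = 4, geometric multiplicity = 2

Determining the block sizes for each eigenvalue:
  λ = -2: with am = 4 and gm = 2, the partition is not yet determined (e.g. several partitions of 4 into 2 parts exist). Let N = A − (-2)·I. Computing rank(N^1) = 2, rank(N^2) = 0; the number of blocks of size ≥ j is rank(N^{j−1}) − rank(N^j), giving [2, 2]. So we have 2 block(s) of size 2 → block sizes [2, 2]

Assembling the blocks gives a Jordan form
J =
  [-2,  1,  0,  0]
  [ 0, -2,  0,  0]
  [ 0,  0, -2,  1]
  [ 0,  0,  0, -2]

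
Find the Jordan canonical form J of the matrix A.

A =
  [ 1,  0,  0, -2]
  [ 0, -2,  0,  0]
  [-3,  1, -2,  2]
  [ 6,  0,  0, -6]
J_1(-3) ⊕ J_2(-2) ⊕ J_1(-2)

The characteristic polynomial is
  det(x·I − A) = x^4 + 9*x^3 + 30*x^2 + 44*x + 24 = (x + 2)^3*(x + 3)

Eigenvalues and multiplicities (the geometric multiplicity of λ is n − rank(A − λI), which equals the number of Jordan blocks for λ):
  λ = -3: algebraic multiplicity = 1, geometric multiplicity = 1
  λ = -2: algebraic multiplicity = 3, geometric multiplicity = 2

Determining the block sizes for each eigenvalue:
  λ = -3: one block (gm = 1), so the single block has size am = 1 → block sizes [1]
  λ = -2: 2 blocks summing to 3 forces exactly one block of size 2 and the rest size 1 → block sizes [2, 1]

Assembling the blocks gives a Jordan form
J =
  [-3,  0,  0,  0]
  [ 0, -2,  1,  0]
  [ 0,  0, -2,  0]
  [ 0,  0,  0, -2]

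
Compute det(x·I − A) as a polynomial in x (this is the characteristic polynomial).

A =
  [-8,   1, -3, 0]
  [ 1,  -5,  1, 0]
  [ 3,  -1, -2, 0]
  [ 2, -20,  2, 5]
x^4 + 10*x^3 - 250*x - 625

Expanding det(x·I − A) (e.g. by cofactor expansion or by noting that A is similar to its Jordan form J, which has the same characteristic polynomial as A) gives
  χ_A(x) = x^4 + 10*x^3 - 250*x - 625
which factors as (x - 5)*(x + 5)^3. The eigenvalues (with algebraic multiplicities) are λ = -5 with multiplicity 3, λ = 5 with multiplicity 1.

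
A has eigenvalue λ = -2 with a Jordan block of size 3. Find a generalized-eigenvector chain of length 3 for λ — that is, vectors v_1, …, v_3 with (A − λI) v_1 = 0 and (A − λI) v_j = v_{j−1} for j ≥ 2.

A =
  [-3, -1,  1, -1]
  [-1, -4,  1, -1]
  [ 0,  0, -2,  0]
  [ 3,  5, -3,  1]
A Jordan chain for λ = -2 of length 3:
v_1 = (-1, 0, 0, 1)ᵀ
v_2 = (-1, -1, 0, 3)ᵀ
v_3 = (1, 0, 0, 0)ᵀ

Let N = A − (-2)·I. We want v_3 with N^3 v_3 = 0 but N^2 v_3 ≠ 0; then v_{j-1} := N · v_j for j = 3, …, 2.

Pick v_3 = (1, 0, 0, 0)ᵀ.
Then v_2 = N · v_3 = (-1, -1, 0, 3)ᵀ.
Then v_1 = N · v_2 = (-1, 0, 0, 1)ᵀ.

Sanity check: (A − (-2)·I) v_1 = (0, 0, 0, 0)ᵀ = 0. ✓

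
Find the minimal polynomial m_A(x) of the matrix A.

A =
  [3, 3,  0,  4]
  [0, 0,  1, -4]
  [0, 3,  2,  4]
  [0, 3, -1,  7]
x^3 - 9*x^2 + 27*x - 27

The characteristic polynomial is χ_A(x) = (x - 3)^4, so the eigenvalues are known. The minimal polynomial is
  m_A(x) = Π_λ (x − λ)^{k_λ}
where k_λ is the size of the *largest* Jordan block for λ (equivalently, the smallest k with (A − λI)^k v = 0 for every generalised eigenvector v of λ).

  λ = 3: largest Jordan block has size 3, contributing (x − 3)^3

So m_A(x) = (x - 3)^3 = x^3 - 9*x^2 + 27*x - 27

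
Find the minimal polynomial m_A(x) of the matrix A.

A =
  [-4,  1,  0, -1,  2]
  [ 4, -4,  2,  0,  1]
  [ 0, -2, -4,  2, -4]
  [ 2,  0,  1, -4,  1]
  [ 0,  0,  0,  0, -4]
x^3 + 12*x^2 + 48*x + 64

The characteristic polynomial is χ_A(x) = (x + 4)^5, so the eigenvalues are known. The minimal polynomial is
  m_A(x) = Π_λ (x − λ)^{k_λ}
where k_λ is the size of the *largest* Jordan block for λ (equivalently, the smallest k with (A − λI)^k v = 0 for every generalised eigenvector v of λ).

  λ = -4: largest Jordan block has size 3, contributing (x + 4)^3

So m_A(x) = (x + 4)^3 = x^3 + 12*x^2 + 48*x + 64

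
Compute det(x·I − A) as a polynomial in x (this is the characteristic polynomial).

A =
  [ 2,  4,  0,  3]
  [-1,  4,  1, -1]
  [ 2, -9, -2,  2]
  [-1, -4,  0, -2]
x^4 - 2*x^3 + 2*x - 1

Expanding det(x·I − A) (e.g. by cofactor expansion or by noting that A is similar to its Jordan form J, which has the same characteristic polynomial as A) gives
  χ_A(x) = x^4 - 2*x^3 + 2*x - 1
which factors as (x - 1)^3*(x + 1). The eigenvalues (with algebraic multiplicities) are λ = -1 with multiplicity 1, λ = 1 with multiplicity 3.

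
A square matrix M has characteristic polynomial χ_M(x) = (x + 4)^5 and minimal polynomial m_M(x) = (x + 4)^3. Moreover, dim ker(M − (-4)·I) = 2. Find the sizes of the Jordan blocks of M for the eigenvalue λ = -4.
Block sizes for λ = -4: [3, 2]

Step 1 — from the characteristic polynomial, algebraic multiplicity of λ = -4 is 5. From dim ker(M − (-4)·I) = 2, there are exactly 2 Jordan blocks for λ = -4.
Step 2 — from the minimal polynomial, the factor (x + 4)^3 tells us the largest block for λ = -4 has size 3.
Step 3 — with total size 5, 2 blocks, and largest block 3, the block sizes (in nonincreasing order) are [3, 2].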